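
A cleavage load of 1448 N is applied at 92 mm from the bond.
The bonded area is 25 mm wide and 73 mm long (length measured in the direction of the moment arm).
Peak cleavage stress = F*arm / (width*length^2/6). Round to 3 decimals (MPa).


Moment = 1448 * 92 = 133216 N*mm
Section modulus = 25 * 5329 / 6 = 133225 / 6 mm^3
Stress = 133216 / (133225 / 6) = 799296 / 133225
= 6.000 MPa

6.000


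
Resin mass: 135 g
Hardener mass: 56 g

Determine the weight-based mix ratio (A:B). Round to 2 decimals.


Ratio = 135 / 56 = 2.41

2.41


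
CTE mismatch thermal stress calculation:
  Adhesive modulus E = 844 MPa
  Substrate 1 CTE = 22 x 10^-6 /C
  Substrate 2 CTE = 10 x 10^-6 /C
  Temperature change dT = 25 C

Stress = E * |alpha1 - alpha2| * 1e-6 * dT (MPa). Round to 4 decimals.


delta_alpha = |22 - 10| = 12 x 10^-6/C
Stress = 844 * 12e-6 * 25
= 0.2532 MPa

0.2532


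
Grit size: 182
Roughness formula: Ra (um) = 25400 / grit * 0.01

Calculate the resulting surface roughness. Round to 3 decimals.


Ra = 25400 / 182 * 0.01
= 1.396 um

1.396


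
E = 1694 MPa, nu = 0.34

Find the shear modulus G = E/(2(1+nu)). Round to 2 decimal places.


G = 1694 / (2 * 1.34)
= 632.09 MPa

632.09


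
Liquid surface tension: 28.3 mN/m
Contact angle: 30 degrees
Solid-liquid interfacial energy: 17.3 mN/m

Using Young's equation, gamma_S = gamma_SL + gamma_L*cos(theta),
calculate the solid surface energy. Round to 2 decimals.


gamma_S = 17.3 + 28.3 * cos(30)
= 41.81 mN/m

41.81


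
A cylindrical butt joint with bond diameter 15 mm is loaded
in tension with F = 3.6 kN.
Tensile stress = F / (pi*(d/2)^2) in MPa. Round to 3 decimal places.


Area = pi * (15/2)^2 = 176.7146 mm^2
Stress = 3.6*1000 / 176.7146
= 20.372 MPa

20.372


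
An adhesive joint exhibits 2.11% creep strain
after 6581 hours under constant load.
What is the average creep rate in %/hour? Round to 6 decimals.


Creep rate = strain / time
= 2.11 / 6581
= 0.000321 %/h

0.000321


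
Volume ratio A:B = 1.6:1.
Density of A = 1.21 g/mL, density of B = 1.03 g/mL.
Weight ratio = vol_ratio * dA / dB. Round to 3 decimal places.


Wt ratio = 1.6 * 1.21 / 1.03
= 1.880

1.880


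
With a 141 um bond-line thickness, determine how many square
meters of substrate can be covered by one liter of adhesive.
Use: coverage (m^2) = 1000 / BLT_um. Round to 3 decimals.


Coverage = 1000 / 141 = 7.092 m^2

7.092


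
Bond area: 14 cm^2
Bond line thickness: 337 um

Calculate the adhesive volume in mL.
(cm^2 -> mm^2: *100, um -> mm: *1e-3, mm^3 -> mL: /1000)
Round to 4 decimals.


V = 14*100 * 337*1e-3 / 1000
= 0.4718 mL

0.4718


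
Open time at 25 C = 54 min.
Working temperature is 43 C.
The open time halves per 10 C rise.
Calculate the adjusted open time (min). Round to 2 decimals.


factor = 2^((43 - 25) / 10) = 3.4822
ot = 54 / 3.4822 = 15.51 min

15.51


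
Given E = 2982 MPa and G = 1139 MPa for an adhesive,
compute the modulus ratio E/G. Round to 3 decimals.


E/G ratio = 2982 / 1139 = 2.618

2.618


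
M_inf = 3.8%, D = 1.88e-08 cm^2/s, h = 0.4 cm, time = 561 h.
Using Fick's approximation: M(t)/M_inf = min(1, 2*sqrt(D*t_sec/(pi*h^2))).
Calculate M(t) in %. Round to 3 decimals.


t = 2019600 s
ratio = min(1, 2*sqrt(1.88e-08*2019600/(pi*0.1600)))
= 0.549676
M(t) = 3.8 * 0.549676 = 2.089%

2.089


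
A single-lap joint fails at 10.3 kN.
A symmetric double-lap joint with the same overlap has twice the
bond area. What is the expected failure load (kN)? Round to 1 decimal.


Double-lap load = 2 * 10.3 = 20.6 kN

20.6


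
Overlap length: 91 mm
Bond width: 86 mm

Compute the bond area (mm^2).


Bond area = 91 * 86 = 7826 mm^2

7826


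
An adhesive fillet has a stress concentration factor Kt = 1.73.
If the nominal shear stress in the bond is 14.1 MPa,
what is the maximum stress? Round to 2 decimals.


Max stress = 14.1 * 1.73 = 24.39 MPa

24.39


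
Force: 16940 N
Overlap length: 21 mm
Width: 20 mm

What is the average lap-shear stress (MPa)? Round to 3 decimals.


Average shear stress = F / (overlap * width)
= 16940 / (21 * 20)
= 40.333 MPa

40.333


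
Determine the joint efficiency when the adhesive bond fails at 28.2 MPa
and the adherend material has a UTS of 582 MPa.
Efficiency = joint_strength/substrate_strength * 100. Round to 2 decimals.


Joint efficiency = 28.2 / 582 * 100
= 4.85%

4.85


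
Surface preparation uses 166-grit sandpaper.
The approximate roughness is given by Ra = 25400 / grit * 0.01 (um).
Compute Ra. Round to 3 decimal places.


Ra = 25400 / 166 * 0.01
= 254 / 166
= 1.530 um

1.530


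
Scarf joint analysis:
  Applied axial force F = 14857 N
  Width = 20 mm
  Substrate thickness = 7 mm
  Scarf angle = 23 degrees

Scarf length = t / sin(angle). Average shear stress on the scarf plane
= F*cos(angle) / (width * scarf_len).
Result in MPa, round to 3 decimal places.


Scarf length = 7 / sin(23 deg) = 17.9151 mm
cos(23 deg) = 0.920505
Shear = 14857 * 0.920505 / (20 * 17.9151)
= 38.169 MPa

38.169


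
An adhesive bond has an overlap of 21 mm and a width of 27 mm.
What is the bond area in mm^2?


Bond area = overlap * width
= 21 * 27
= 567 mm^2

567


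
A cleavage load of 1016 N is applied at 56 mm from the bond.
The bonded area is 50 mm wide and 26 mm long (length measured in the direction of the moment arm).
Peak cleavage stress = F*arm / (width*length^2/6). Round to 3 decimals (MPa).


Moment = 1016 * 56 = 56896 N*mm
Section modulus = 50 * 676 / 6 = 33800 / 6 mm^3
Stress = 56896 / (33800 / 6) = 341376 / 33800
= 10.100 MPa

10.100


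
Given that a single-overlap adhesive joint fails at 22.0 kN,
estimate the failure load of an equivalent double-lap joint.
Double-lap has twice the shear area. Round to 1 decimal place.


Double-lap factor = 2
Expected load = 22.0 * 2 = 44.0 kN

44.0


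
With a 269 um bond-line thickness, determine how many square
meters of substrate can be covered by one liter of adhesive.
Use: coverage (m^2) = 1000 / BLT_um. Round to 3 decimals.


Coverage = 1000 / 269 = 3.717 m^2

3.717


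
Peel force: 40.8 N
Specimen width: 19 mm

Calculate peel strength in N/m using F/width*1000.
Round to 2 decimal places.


Peel strength = 40.8 / 19 * 1000 = 2147.37 N/m

2147.37


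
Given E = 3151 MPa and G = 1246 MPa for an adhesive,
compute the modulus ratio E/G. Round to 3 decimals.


E/G ratio = 3151 / 1246 = 2.529

2.529


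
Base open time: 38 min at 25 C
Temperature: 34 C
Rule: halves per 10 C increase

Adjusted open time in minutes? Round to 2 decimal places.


Acceleration = 2^((34-25)/10) = 1.8661
Open time = 38 / 1.8661 = 20.36 min

20.36


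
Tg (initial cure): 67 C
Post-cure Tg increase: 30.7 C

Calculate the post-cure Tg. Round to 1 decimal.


Post-cure Tg = 67 + 30.7 = 97.7 C

97.7


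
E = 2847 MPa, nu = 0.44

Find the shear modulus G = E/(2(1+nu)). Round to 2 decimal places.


G = 2847 / (2 * 1.44)
= 988.54 MPa

988.54


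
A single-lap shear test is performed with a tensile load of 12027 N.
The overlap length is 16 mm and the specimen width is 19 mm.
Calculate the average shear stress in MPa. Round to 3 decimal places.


Shear stress = F / (overlap * width)
= 12027 / (16 * 19)
= 12027 / 304
= 39.563 MPa

39.563


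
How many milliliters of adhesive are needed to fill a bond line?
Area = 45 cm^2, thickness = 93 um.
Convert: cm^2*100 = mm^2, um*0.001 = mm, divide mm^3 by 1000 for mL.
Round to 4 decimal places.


= (45 * 100) * (93 * 0.001) / 1000
= 0.4185 mL

0.4185


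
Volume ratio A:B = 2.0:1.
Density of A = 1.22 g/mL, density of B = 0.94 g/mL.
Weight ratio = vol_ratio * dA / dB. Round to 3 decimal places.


Wt ratio = 2.0 * 1.22 / 0.94
= 2.596

2.596


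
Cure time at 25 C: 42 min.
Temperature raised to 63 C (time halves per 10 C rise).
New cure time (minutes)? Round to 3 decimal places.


Acceleration factor = 2^(38/10) = 13.9288
New time = 42 / 13.9288 = 3.015 min

3.015


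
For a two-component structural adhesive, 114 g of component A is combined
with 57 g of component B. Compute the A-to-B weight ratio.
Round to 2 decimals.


Weight ratio A:B = 114 / 57
= 2.00

2.00


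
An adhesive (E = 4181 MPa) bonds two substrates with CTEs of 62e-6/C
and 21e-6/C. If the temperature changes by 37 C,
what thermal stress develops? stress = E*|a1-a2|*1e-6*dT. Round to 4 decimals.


Stress = 4181 * |62 - 21| * 1e-6 * 37
= 6.3426 MPa

6.3426


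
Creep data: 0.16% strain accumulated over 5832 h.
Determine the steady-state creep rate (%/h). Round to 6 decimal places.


Rate = 0.16 / 5832 = 0.000027 %/h

0.000027


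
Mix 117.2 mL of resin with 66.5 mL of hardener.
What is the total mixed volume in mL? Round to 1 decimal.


Total = 117.2 + 66.5 = 183.7 mL

183.7


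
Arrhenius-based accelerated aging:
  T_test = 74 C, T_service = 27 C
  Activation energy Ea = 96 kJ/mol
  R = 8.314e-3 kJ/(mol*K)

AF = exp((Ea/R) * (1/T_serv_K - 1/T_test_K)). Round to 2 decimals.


T_test_K = 347.15, T_serv_K = 300.15
AF = exp((96/8.314e-3) * (1/300.15 - 1/347.15))
= 182.80

182.80


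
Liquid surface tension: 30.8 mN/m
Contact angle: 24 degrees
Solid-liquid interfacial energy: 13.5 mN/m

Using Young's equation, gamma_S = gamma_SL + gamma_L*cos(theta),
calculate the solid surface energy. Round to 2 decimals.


gamma_S = 13.5 + 30.8 * cos(24)
= 41.64 mN/m

41.64


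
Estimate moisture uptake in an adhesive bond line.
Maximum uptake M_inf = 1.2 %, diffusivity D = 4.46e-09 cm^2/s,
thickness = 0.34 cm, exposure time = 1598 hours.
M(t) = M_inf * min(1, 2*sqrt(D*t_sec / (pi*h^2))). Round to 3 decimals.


Convert time: 1598 h = 5752800 s
ratio = min(1, 2*sqrt(4.46e-09*5752800/(pi*0.34^2)))
= 0.531598
M(t) = 1.2 * 0.531598 = 0.638%

0.638


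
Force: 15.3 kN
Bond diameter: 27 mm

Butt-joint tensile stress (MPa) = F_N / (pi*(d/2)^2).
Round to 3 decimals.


F_N = 15.3 * 1000 = 15300.0 N
A = pi*(13.5)^2 = 572.5553 mm^2
stress = 15300.0 / 572.5553 = 26.722 MPa

26.722


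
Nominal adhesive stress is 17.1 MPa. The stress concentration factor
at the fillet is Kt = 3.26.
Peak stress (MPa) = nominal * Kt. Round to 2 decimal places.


Peak = 17.1 * 3.26 = 55.75 MPa

55.75


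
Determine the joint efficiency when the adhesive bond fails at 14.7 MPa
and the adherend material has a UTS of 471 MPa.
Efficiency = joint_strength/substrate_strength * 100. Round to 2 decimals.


Joint efficiency = 14.7 / 471 * 100
= 3.12%

3.12


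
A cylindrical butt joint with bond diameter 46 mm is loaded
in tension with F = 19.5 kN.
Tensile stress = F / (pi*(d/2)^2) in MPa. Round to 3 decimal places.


Area = pi * (46/2)^2 = 1661.9025 mm^2
Stress = 19.5*1000 / 1661.9025
= 11.734 MPa

11.734


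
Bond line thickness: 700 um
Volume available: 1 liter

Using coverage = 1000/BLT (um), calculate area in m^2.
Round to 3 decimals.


1 L = 1e6 mm^3, thickness = 700 um = 0.7 mm
Area = 1e6 / 0.7 mm^2 = (1e6 / 0.7) / 1e6 m^2 = 1000 / 700 m^2
= 1.429 m^2

1.429


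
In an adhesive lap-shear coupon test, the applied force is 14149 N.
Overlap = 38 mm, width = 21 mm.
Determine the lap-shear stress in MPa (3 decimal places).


stress = F / (overlap * width)
= 14149 / (38 * 21)
= 17.731 MPa

17.731


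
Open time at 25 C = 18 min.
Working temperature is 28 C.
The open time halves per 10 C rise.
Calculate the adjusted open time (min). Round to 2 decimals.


factor = 2^((28 - 25) / 10) = 1.2311
ot = 18 / 1.2311 = 14.62 min

14.62


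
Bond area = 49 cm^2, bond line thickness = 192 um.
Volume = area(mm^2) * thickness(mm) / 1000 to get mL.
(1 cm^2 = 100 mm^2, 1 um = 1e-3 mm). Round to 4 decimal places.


area_mm2 = 49 * 100 = 4900
blt_mm = 192 * 1e-3 = 0.192
vol_mm3 = 4900 * 0.192 = 940.8
vol_mL = 940.8 / 1000 = 0.9408 mL

0.9408


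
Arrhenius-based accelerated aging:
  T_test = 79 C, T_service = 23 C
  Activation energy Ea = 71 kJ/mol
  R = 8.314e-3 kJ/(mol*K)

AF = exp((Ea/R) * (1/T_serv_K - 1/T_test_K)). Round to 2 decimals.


T_test_K = 352.15, T_serv_K = 296.15
AF = exp((71/8.314e-3) * (1/296.15 - 1/352.15))
= 98.06

98.06


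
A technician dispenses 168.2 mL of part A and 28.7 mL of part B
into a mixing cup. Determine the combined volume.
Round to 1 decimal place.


Combined volume = 168.2 + 28.7
= 196.9 mL

196.9


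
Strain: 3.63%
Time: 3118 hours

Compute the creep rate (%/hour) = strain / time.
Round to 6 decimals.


Creep rate = 3.63 / 3118
= 0.001164 %/h

0.001164


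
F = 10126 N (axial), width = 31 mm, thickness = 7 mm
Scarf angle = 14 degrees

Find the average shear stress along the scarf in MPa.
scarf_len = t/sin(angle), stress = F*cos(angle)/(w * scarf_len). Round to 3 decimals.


scarf_len = 7/sin(14 deg) = 28.9350
cos(14 deg) = 0.970296
stress = 10126*0.970296/(31*28.9350) = 10.954 MPa

10.954


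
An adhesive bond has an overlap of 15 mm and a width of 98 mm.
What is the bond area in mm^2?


Bond area = overlap * width
= 15 * 98
= 1470 mm^2

1470


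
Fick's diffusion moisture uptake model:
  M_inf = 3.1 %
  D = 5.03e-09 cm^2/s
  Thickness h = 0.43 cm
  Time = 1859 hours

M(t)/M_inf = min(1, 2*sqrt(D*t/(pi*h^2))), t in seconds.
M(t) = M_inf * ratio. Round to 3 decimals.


t_sec = 1859 * 3600 = 6692400
ratio = 2*sqrt(5.03e-09*6692400/(pi*0.43^2))
= min(1, 0.481461)
= 0.481461
M(t) = 3.1 * 0.481461 = 1.493 %

1.493


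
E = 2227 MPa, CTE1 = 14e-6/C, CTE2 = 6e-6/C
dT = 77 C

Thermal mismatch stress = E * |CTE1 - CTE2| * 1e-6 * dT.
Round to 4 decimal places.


= 2227 * 8e-6 * 77
= 1.3718 MPa

1.3718


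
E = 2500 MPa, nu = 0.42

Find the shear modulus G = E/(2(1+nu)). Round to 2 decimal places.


G = 2500 / (2 * 1.42)
= 880.28 MPa

880.28


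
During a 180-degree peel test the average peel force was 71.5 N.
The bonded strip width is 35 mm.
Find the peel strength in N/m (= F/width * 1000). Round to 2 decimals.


Peel strength = F/width * 1000
= 71.5 / 35 * 1000
= 2042.86 N/m

2042.86


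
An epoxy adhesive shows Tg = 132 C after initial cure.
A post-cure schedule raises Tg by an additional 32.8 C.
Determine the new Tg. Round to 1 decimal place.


New Tg = 132 + 32.8
= 164.8 C

164.8


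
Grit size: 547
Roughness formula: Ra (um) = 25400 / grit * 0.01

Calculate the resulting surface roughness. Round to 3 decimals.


Ra = 25400 / 547 * 0.01
= 0.464 um

0.464


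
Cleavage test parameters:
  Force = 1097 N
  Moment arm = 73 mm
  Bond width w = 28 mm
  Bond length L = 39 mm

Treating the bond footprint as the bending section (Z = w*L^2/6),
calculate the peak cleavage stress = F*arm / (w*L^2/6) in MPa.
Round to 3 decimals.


M = 1097 * 73 = 80081 N*mm
Z = 28 * 39^2 / 6 = 42588 / 6 mm^3
sigma = M / Z = 6 * 80081 / 42588 = 480486 / 42588
= 11.282 MPa

11.282


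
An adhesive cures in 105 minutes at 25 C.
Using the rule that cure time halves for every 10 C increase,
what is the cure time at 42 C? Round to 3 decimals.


Factor = 2^((42 - 25) / 10) = 3.2490
Cure time = 105 / 3.2490
= 32.318 minutes

32.318


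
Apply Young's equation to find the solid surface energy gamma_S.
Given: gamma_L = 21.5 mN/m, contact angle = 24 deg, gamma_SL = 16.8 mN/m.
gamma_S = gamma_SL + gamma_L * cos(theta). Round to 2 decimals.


theta_rad = 24 * pi/180 = 0.418879
gamma_S = 16.8 + 21.5 * cos(0.418879)
= 36.44 mN/m

36.44


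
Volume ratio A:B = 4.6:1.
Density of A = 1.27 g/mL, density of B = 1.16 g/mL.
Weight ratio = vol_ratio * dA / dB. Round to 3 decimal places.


Wt ratio = 4.6 * 1.27 / 1.16
= 5.036

5.036


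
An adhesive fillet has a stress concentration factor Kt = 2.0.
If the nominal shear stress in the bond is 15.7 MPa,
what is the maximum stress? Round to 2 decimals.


Max stress = 15.7 * 2.0 = 31.40 MPa

31.40


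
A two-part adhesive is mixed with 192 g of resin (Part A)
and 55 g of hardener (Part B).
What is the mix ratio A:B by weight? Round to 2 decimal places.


Mix ratio = mass_A / mass_B
= 192 / 55
= 3.49

3.49


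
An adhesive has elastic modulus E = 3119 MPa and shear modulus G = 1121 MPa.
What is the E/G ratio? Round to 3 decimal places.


E/G = 3119 / 1121 = 2.782

2.782


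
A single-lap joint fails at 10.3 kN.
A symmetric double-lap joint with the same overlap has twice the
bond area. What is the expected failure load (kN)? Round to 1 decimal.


Double-lap load = 2 * 10.3 = 20.6 kN

20.6


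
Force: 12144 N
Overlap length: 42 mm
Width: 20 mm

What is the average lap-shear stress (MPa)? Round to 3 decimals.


Average shear stress = F / (overlap * width)
= 12144 / (42 * 20)
= 14.457 MPa

14.457


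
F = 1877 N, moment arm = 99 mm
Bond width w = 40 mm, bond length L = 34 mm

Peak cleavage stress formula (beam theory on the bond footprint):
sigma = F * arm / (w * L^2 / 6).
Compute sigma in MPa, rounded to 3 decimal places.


sigma = (1877 * 99) / (40 * 1156 / 6)
= 185823 * 6 / 46240
= 1114938 / 46240
= 24.112 MPa

24.112


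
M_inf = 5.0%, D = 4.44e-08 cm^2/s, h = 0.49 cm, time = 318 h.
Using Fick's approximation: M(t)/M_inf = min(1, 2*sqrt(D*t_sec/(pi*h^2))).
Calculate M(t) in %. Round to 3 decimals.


t = 1144800 s
ratio = min(1, 2*sqrt(4.44e-08*1144800/(pi*0.2401)))
= 0.519177
M(t) = 5.0 * 0.519177 = 2.596%

2.596


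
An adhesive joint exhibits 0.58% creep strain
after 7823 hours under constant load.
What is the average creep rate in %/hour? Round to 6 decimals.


Creep rate = strain / time
= 0.58 / 7823
= 0.000074 %/h

0.000074


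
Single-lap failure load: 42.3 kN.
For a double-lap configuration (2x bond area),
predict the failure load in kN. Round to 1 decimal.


Failure load = 42.3 * 2 = 84.6 kN

84.6


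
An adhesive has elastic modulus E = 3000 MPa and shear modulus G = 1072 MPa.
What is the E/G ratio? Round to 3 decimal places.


E/G = 3000 / 1072 = 2.799

2.799


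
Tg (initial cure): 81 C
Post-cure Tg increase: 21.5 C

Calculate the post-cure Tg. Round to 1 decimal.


Post-cure Tg = 81 + 21.5 = 102.5 C

102.5


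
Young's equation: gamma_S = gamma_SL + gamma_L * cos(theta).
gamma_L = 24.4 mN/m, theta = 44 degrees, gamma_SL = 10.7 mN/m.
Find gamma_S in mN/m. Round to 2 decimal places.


cos(44 deg) = 0.719340
gamma_S = 10.7 + 24.4 * 0.719340
= 28.25 mN/m

28.25


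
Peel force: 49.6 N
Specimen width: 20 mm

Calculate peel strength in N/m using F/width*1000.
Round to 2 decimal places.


Peel strength = 49.6 / 20 * 1000 = 2480.00 N/m

2480.00


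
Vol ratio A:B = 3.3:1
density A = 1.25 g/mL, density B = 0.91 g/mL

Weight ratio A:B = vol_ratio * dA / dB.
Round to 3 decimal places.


Weight ratio = 3.3 * 1.25 / 0.91
= 4.533

4.533


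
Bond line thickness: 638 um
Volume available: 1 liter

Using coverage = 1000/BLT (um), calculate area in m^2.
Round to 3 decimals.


1 L = 1e6 mm^3, thickness = 638 um = 0.638 mm
Area = 1e6 / 0.638 mm^2 = (1e6 / 0.638) / 1e6 m^2 = 1000 / 638 m^2
= 1.567 m^2

1.567


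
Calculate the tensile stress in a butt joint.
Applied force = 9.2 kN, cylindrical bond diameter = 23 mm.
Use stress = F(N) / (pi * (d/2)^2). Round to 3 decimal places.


A = pi * 11.5^2 = 415.4756 mm^2
sigma = 9200.0 / 415.4756 = 22.143 MPa

22.143


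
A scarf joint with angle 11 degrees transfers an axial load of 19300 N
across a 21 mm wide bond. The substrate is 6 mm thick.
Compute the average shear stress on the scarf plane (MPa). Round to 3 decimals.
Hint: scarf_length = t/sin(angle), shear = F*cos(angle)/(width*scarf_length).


scarf_length = 6 / sin(11 deg) = 31.4451 mm
cos(11 deg) = 0.981627
shear stress = 19300 * 0.981627 / (21 * 31.4451)
= 28.690 MPa

28.690


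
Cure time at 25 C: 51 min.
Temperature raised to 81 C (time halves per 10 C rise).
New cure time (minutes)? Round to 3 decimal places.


Acceleration factor = 2^(56/10) = 48.5029
New time = 51 / 48.5029 = 1.051 min

1.051


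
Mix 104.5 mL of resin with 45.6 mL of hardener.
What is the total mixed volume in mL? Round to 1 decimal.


Total = 104.5 + 45.6 = 150.1 mL

150.1


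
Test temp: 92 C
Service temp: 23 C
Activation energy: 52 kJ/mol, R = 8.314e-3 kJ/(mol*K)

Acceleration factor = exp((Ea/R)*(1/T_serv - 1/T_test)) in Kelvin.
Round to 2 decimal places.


AF = exp((52/0.008314)*(1/296.15 - 1/365.15))
= 54.10

54.10


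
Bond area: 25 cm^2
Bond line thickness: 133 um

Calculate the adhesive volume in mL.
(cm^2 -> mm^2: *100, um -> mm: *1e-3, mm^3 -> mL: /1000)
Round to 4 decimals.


V = 25*100 * 133*1e-3 / 1000
= 0.3325 mL

0.3325


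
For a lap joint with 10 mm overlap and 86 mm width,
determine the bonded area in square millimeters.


Area = 10 * 86 = 860 mm^2

860


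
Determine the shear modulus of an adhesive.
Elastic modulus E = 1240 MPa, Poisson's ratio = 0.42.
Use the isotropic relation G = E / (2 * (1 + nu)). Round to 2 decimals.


G = 1240 / (2*(1+0.42)) = 1240 / 2.84
= 436.62 MPa

436.62


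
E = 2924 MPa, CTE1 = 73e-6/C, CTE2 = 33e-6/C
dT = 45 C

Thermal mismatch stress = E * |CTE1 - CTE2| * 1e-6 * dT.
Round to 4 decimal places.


= 2924 * 40e-6 * 45
= 5.2632 MPa

5.2632


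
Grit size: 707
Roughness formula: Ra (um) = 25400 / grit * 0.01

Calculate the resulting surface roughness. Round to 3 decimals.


Ra = 25400 / 707 * 0.01
= 0.359 um

0.359


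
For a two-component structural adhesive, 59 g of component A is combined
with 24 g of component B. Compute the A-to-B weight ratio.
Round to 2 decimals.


Weight ratio A:B = 59 / 24
= 2.46

2.46


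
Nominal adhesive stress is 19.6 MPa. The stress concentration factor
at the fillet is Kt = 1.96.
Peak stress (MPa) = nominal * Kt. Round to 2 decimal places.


Peak = 19.6 * 1.96 = 38.42 MPa

38.42


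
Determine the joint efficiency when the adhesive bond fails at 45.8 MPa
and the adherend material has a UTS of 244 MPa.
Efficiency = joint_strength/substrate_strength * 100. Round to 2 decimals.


Joint efficiency = 45.8 / 244 * 100
= 18.77%

18.77


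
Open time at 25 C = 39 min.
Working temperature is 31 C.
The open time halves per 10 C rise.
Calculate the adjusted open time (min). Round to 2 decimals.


factor = 2^((31 - 25) / 10) = 1.5157
ot = 39 / 1.5157 = 25.73 min

25.73


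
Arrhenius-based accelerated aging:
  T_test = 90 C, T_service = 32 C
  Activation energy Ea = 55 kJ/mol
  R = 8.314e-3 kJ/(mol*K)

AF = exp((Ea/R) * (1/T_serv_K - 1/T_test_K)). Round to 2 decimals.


T_test_K = 363.15, T_serv_K = 305.15
AF = exp((55/8.314e-3) * (1/305.15 - 1/363.15))
= 31.89

31.89


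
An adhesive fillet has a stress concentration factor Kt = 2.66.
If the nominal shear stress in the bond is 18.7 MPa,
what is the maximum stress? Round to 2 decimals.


Max stress = 18.7 * 2.66 = 49.74 MPa

49.74


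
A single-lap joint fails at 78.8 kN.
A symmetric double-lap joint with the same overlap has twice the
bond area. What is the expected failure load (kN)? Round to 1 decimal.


Double-lap load = 2 * 78.8 = 157.6 kN

157.6


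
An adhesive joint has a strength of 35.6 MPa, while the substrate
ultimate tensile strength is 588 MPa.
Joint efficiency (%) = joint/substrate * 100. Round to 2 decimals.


Efficiency = 35.6 / 588 * 100
= 6.05%

6.05


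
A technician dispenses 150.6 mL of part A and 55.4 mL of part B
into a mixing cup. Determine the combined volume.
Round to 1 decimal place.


Combined volume = 150.6 + 55.4
= 206.0 mL

206.0


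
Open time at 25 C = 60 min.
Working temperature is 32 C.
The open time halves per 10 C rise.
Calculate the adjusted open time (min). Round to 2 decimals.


factor = 2^((32 - 25) / 10) = 1.6245
ot = 60 / 1.6245 = 36.93 min

36.93


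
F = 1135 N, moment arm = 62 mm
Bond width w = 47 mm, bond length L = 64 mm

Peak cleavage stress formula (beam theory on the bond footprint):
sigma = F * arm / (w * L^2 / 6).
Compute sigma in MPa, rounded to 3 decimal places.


sigma = (1135 * 62) / (47 * 4096 / 6)
= 70370 * 6 / 192512
= 422220 / 192512
= 2.193 MPa

2.193


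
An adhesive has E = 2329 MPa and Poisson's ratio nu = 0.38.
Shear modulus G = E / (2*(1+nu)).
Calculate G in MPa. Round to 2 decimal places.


G = 2329 / (2*(1+0.38))
= 2329 / 2.76
= 843.84 MPa

843.84


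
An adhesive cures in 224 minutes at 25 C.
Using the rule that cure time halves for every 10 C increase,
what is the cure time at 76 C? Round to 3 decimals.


Factor = 2^((76 - 25) / 10) = 34.2968
Cure time = 224 / 34.2968
= 6.531 minutes

6.531


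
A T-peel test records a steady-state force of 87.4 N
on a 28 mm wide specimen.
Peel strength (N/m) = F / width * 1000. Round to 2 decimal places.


Peel strength = 87.4 / 28 * 1000
= 3121.43 N/m

3121.43


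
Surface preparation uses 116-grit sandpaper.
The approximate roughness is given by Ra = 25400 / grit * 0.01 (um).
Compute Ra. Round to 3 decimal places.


Ra = 25400 / 116 * 0.01
= 254 / 116
= 2.190 um

2.190


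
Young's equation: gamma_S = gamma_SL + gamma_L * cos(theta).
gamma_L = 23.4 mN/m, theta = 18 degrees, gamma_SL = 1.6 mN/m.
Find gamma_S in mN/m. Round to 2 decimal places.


cos(18 deg) = 0.951057
gamma_S = 1.6 + 23.4 * 0.951057
= 23.85 mN/m

23.85


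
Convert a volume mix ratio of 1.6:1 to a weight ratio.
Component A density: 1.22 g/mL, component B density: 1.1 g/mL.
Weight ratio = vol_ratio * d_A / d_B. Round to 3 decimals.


= 1.6 * 1.22 / 1.1 = 1.775

1.775


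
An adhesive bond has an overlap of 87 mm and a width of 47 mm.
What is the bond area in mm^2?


Bond area = overlap * width
= 87 * 47
= 4089 mm^2

4089


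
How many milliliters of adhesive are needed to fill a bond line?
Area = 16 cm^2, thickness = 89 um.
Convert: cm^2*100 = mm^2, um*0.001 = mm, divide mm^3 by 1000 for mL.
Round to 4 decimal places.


= (16 * 100) * (89 * 0.001) / 1000
= 0.1424 mL

0.1424


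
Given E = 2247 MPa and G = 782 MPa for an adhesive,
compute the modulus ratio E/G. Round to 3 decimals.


E/G ratio = 2247 / 782 = 2.873

2.873


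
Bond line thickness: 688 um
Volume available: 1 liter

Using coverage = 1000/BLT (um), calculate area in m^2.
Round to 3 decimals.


1 L = 1e6 mm^3, thickness = 688 um = 0.688 mm
Area = 1e6 / 0.688 mm^2 = (1e6 / 0.688) / 1e6 m^2 = 1000 / 688 m^2
= 1.453 m^2

1.453


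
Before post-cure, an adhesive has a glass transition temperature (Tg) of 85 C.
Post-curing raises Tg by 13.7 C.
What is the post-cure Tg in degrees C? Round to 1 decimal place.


Tg_post = Tg_base + delta_Tg
= 85 + 13.7
= 98.7 C

98.7


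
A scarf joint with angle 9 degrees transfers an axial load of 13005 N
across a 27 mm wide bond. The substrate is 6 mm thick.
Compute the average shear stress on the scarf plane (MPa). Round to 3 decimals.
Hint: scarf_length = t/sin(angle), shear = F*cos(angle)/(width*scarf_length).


scarf_length = 6 / sin(9 deg) = 38.3547 mm
cos(9 deg) = 0.987688
shear stress = 13005 * 0.987688 / (27 * 38.3547)
= 12.404 MPa

12.404


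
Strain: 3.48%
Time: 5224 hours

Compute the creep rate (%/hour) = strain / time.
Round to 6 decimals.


Creep rate = 3.48 / 5224
= 0.000666 %/h

0.000666


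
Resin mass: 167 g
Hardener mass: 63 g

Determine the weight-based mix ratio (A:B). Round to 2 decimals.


Ratio = 167 / 63 = 2.65

2.65


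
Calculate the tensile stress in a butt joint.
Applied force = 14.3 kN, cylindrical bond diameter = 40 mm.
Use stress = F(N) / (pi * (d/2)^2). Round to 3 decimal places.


A = pi * 20.0^2 = 1256.6371 mm^2
sigma = 14300.0 / 1256.6371 = 11.380 MPa

11.380


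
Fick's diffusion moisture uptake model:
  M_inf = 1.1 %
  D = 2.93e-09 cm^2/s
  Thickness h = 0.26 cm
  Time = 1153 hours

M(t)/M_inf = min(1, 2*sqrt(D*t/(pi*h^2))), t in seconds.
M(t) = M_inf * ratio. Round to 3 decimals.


t_sec = 1153 * 3600 = 4150800
ratio = 2*sqrt(2.93e-09*4150800/(pi*0.26^2))
= min(1, 0.478610)
= 0.478610
M(t) = 1.1 * 0.478610 = 0.526 %

0.526


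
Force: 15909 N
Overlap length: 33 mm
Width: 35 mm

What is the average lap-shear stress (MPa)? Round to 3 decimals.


Average shear stress = F / (overlap * width)
= 15909 / (33 * 35)
= 13.774 MPa

13.774


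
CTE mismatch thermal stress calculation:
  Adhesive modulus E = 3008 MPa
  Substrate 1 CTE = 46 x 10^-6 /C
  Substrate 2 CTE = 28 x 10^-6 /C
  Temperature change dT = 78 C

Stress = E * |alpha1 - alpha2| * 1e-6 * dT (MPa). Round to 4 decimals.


delta_alpha = |46 - 28| = 18 x 10^-6/C
Stress = 3008 * 18e-6 * 78
= 4.2232 MPa

4.2232


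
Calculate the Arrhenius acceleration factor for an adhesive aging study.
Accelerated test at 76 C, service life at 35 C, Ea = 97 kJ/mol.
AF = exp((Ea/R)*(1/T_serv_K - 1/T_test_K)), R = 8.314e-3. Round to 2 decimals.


T_test = 349.15 K, T_serv = 308.15 K
Ea/R = 97 / 0.008314 = 11667.07
AF = exp(11667.07 * (1/308.15 - 1/349.15))
= 85.29

85.29


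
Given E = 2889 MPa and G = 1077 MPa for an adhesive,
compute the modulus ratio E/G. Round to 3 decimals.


E/G ratio = 2889 / 1077 = 2.682

2.682


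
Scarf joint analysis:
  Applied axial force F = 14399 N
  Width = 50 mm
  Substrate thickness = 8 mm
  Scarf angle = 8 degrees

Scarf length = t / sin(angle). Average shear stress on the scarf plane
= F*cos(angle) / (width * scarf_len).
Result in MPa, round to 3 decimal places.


Scarf length = 8 / sin(8 deg) = 57.4824 mm
cos(8 deg) = 0.990268
Shear = 14399 * 0.990268 / (50 * 57.4824)
= 4.961 MPa

4.961


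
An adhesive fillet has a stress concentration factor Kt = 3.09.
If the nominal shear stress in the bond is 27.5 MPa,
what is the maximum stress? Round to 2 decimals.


Max stress = 27.5 * 3.09 = 84.98 MPa

84.98


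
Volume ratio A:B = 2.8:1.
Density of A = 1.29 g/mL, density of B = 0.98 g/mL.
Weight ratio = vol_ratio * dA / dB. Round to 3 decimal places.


Wt ratio = 2.8 * 1.29 / 0.98
= 3.686

3.686


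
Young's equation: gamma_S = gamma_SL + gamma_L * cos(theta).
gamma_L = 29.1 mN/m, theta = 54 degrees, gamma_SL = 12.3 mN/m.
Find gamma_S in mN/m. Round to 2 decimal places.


cos(54 deg) = 0.587785
gamma_S = 12.3 + 29.1 * 0.587785
= 29.40 mN/m

29.40


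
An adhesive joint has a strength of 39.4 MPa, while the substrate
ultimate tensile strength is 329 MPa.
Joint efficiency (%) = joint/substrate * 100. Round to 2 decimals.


Efficiency = 39.4 / 329 * 100
= 11.98%

11.98


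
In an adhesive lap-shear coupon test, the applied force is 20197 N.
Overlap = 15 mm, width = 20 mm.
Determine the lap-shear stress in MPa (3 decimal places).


stress = F / (overlap * width)
= 20197 / (15 * 20)
= 67.323 MPa

67.323


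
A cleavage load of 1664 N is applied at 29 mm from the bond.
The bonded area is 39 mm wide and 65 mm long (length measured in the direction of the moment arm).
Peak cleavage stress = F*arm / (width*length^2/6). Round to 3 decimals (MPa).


Moment = 1664 * 29 = 48256 N*mm
Section modulus = 39 * 4225 / 6 = 164775 / 6 mm^3
Stress = 48256 / (164775 / 6) = 289536 / 164775
= 1.757 MPa

1.757


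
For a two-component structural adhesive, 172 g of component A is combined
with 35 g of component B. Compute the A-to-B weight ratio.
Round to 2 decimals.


Weight ratio A:B = 172 / 35
= 4.91

4.91


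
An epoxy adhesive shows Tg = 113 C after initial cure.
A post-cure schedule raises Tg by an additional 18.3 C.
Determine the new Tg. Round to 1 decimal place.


New Tg = 113 + 18.3
= 131.3 C

131.3


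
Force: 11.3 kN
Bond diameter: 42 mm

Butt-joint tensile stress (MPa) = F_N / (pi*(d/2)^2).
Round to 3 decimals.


F_N = 11.3 * 1000 = 11300.0 N
A = pi*(21.0)^2 = 1385.4424 mm^2
stress = 11300.0 / 1385.4424 = 8.156 MPa

8.156


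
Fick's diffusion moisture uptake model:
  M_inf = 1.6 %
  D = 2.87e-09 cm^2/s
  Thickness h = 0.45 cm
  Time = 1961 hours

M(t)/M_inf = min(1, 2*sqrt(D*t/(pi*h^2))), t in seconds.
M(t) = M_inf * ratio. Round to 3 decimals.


t_sec = 1961 * 3600 = 7059600
ratio = 2*sqrt(2.87e-09*7059600/(pi*0.45^2))
= min(1, 0.356922)
= 0.356922
M(t) = 1.6 * 0.356922 = 0.571 %

0.571


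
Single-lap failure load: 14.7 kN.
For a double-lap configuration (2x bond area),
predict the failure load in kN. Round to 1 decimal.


Failure load = 14.7 * 2 = 29.4 kN

29.4


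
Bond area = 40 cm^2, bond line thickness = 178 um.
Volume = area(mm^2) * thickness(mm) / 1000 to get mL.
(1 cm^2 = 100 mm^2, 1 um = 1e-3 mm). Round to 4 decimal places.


area_mm2 = 40 * 100 = 4000
blt_mm = 178 * 1e-3 = 0.178
vol_mm3 = 4000 * 0.178 = 712.0
vol_mL = 712.0 / 1000 = 0.7120 mL

0.7120


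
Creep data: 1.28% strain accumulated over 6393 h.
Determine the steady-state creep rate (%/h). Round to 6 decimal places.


Rate = 1.28 / 6393 = 0.000200 %/h

0.000200


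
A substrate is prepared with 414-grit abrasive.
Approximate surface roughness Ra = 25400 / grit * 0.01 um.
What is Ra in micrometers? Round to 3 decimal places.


Ra = 25400 / 414 * 0.01 = 0.614 um

0.614


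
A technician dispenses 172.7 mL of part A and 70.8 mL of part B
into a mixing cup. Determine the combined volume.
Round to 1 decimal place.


Combined volume = 172.7 + 70.8
= 243.5 mL

243.5


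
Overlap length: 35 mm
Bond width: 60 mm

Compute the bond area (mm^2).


Bond area = 35 * 60 = 2100 mm^2

2100


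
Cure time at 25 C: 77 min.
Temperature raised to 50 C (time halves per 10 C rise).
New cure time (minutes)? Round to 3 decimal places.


Acceleration factor = 2^(25/10) = 5.6569
New time = 77 / 5.6569 = 13.612 min

13.612


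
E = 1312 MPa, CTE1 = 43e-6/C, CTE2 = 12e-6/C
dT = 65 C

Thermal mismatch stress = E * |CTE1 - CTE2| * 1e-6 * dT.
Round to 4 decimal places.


= 1312 * 31e-6 * 65
= 2.6437 MPa

2.6437


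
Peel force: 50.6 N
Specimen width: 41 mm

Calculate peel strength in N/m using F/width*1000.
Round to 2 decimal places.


Peel strength = 50.6 / 41 * 1000 = 1234.15 N/m

1234.15


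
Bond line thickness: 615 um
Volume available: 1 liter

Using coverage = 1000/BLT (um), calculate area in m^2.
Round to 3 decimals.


1 L = 1e6 mm^3, thickness = 615 um = 0.615 mm
Area = 1e6 / 0.615 mm^2 = (1e6 / 0.615) / 1e6 m^2 = 1000 / 615 m^2
= 1.626 m^2

1.626


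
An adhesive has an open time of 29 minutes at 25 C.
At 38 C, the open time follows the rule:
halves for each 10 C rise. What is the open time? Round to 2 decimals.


Factor = 2^((38-25)/10) = 2.4623
Open time = 29 / 2.4623 = 11.78 min

11.78


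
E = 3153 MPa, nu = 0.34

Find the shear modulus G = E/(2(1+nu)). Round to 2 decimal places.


G = 3153 / (2 * 1.34)
= 1176.49 MPa

1176.49


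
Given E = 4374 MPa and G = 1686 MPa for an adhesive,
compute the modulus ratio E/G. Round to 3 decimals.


E/G ratio = 4374 / 1686 = 2.594

2.594


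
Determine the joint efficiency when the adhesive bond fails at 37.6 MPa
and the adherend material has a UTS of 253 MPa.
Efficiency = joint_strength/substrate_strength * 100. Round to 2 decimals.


Joint efficiency = 37.6 / 253 * 100
= 14.86%

14.86


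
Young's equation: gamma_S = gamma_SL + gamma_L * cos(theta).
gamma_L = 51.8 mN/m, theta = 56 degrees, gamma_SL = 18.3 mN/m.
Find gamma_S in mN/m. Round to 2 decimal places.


cos(56 deg) = 0.559193
gamma_S = 18.3 + 51.8 * 0.559193
= 47.27 mN/m

47.27


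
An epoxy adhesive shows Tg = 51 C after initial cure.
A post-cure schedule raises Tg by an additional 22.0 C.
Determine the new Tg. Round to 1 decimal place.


New Tg = 51 + 22.0
= 73.0 C

73.0


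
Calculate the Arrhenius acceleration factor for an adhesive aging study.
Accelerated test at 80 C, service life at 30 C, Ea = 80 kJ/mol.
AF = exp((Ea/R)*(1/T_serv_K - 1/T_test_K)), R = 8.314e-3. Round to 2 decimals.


T_test = 353.15 K, T_serv = 303.15 K
Ea/R = 80 / 0.008314 = 9622.32
AF = exp(9622.32 * (1/303.15 - 1/353.15))
= 89.48

89.48


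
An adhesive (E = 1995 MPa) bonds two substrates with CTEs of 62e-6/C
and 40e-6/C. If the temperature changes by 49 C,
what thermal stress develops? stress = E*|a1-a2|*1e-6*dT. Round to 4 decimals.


Stress = 1995 * |62 - 40| * 1e-6 * 49
= 2.1506 MPa

2.1506


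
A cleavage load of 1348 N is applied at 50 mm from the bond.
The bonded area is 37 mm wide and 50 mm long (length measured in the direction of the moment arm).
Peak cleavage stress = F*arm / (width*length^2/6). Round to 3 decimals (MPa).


Moment = 1348 * 50 = 67400 N*mm
Section modulus = 37 * 2500 / 6 = 92500 / 6 mm^3
Stress = 67400 / (92500 / 6) = 404400 / 92500
= 4.372 MPa

4.372


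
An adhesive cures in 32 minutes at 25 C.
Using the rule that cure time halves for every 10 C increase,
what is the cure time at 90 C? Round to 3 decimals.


Factor = 2^((90 - 25) / 10) = 90.5097
Cure time = 32 / 90.5097
= 0.354 minutes

0.354


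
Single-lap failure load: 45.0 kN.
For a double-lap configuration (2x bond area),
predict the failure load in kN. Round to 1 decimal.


Failure load = 45.0 * 2 = 90.0 kN

90.0


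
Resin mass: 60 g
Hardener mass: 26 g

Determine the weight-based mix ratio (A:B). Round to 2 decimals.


Ratio = 60 / 26 = 2.31

2.31


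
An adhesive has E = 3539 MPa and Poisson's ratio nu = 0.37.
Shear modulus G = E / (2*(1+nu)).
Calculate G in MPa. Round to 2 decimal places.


G = 3539 / (2*(1+0.37))
= 3539 / 2.74
= 1291.61 MPa

1291.61


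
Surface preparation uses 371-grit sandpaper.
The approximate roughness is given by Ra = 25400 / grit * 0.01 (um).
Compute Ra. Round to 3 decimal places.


Ra = 25400 / 371 * 0.01
= 254 / 371
= 0.685 um

0.685


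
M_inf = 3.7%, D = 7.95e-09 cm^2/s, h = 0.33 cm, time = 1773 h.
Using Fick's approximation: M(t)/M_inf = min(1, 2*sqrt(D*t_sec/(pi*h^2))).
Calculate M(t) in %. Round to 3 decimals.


t = 6382800 s
ratio = min(1, 2*sqrt(7.95e-09*6382800/(pi*0.1089)))
= 0.770248
M(t) = 3.7 * 0.770248 = 2.850%

2.850


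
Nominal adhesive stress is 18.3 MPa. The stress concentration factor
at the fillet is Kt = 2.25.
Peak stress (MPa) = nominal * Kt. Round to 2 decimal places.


Peak = 18.3 * 2.25 = 41.18 MPa

41.18


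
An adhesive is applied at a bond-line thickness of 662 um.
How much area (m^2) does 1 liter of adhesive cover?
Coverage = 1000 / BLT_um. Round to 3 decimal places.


Coverage = 1000 / 662 = 1.511 m^2

1.511


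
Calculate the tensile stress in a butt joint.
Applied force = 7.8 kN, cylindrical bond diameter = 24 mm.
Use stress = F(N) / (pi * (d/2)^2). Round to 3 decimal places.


A = pi * 12.0^2 = 452.3893 mm^2
sigma = 7800.0 / 452.3893 = 17.242 MPa

17.242


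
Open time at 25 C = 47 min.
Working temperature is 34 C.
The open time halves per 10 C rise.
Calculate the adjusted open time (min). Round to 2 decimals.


factor = 2^((34 - 25) / 10) = 1.8661
ot = 47 / 1.8661 = 25.19 min

25.19


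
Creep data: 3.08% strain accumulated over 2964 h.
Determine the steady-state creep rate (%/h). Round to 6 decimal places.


Rate = 3.08 / 2964 = 0.001039 %/h

0.001039


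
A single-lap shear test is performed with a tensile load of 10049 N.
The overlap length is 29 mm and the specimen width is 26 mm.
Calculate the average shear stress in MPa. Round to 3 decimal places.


Shear stress = F / (overlap * width)
= 10049 / (29 * 26)
= 10049 / 754
= 13.328 MPa

13.328


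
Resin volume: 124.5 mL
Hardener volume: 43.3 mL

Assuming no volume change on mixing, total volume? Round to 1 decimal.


V_total = 124.5 + 43.3 = 167.8 mL

167.8


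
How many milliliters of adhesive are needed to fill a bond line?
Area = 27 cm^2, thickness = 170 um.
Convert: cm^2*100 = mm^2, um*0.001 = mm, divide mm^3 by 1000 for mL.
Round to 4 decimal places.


= (27 * 100) * (170 * 0.001) / 1000
= 0.4590 mL

0.4590


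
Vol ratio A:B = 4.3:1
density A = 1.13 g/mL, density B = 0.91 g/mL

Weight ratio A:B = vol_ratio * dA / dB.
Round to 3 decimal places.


Weight ratio = 4.3 * 1.13 / 0.91
= 5.340

5.340


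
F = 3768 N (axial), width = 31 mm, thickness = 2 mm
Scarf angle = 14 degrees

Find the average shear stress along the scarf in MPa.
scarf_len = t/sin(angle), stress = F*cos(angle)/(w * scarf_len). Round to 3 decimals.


scarf_len = 2/sin(14 deg) = 8.2671
cos(14 deg) = 0.970296
stress = 3768*0.970296/(31*8.2671) = 14.266 MPa

14.266
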